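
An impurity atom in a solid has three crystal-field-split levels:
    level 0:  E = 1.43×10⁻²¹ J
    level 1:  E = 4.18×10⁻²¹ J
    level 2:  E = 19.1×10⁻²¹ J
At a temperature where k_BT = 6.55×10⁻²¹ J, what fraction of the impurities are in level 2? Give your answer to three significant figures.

Eᵢ/kT = 0.21832, 0.63817, 2.9160.
Z = Σ e^(−Eᵢ/kT) = e^(−0.21832) + e^(−0.63817) + e^(−2.9160) = 0.80387 + 0.52826 + 0.054150 = 1.3863.
P₂ = e^(−E₂/kT) / Z = 0.054150/1.3863 = 0.0391.

0.0391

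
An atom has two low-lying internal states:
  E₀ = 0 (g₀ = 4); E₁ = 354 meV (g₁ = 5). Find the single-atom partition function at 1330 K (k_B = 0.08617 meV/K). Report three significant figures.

Z = 4.23

k_BT = 0.08617 × 1330 K = 114.61 meV.
Eᵢ/kT = 0, 3.0887.
Z = Σ gᵢe^(−Eᵢ/kT) = 4·e^(−0) + 5·e^(−3.0887) = 4.0000 + 0.22781 = 4.2278.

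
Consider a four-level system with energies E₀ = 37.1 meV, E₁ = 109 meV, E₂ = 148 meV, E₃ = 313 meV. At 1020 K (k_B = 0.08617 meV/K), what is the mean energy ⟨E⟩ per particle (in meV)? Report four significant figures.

79.57 meV

k_BT = 0.08617 × 1020 K = 87.8934 meV.
Eᵢ/kT = 0.422102, 1.24014, 1.68386, 3.56113.
Z = Σ e^(−Eᵢ/kT) = e^(−0.422102) + e^(−1.24014) + e^(−1.68386) + e^(−3.56113) = 0.655667 + 0.289344 + 0.185656 + 0.0284067 = 1.15907.
⟨E⟩ = Σ Eᵢ e^(−Eᵢ/kT) / Z = (37.1·0.655667 + 109·0.289344 + 148·0.185656 + 313·0.0284067) / 1.15907 = 79.57 meV.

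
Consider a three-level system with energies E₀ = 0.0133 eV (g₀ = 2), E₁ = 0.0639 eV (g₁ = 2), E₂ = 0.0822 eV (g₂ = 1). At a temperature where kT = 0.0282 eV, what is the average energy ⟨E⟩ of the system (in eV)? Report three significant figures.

0.0227 eV

Eᵢ/kT = 0.47163, 2.2660, 2.9149.
Z = Σ gᵢe^(−Eᵢ/kT) = 2·e^(−0.47163) + 2·e^(−2.2660) + 1·e^(−2.9149) = 1.2480 + 0.20745 + 0.054209 = 1.5097.
⟨E⟩ = Σ Eᵢ gᵢe^(−Eᵢ/kT) / Z = (0.0133·1.2480 + 0.0639·0.20745 + 0.0822·0.054209) / 1.5097 = 0.0227 eV.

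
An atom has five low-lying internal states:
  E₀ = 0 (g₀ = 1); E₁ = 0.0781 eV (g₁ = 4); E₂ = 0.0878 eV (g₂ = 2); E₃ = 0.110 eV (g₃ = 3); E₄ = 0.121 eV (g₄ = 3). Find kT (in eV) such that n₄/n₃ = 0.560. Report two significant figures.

n₄/n₃ = (g₄/g₃) exp[−(E₄−E₃)/kT] = 0.560.
⇒ (E₄−E₃)/kT = ln((3/3)/0.560) = ln(1.786) = 0.5800.
kT = 0.011 eV / 0.5800 = 0.019 eV.

0.019 eV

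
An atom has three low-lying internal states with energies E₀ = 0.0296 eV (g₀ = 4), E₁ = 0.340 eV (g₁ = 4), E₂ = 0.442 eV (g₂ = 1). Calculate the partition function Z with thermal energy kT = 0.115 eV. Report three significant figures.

Eᵢ/kT = 0.25739, 2.9565, 3.8435.
Z = Σ gᵢe^(−Eᵢ/kT) = 4·e^(−0.25739) + 4·e^(−2.9565) + 1·e^(−3.8435) = 3.0923 + 0.20800 + 0.021419 = 3.3217.

Z = 3.32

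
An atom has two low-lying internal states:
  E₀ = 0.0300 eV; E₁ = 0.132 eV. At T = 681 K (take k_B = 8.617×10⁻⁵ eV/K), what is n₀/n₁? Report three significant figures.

5.69

k_BT = 8.617×10⁻⁵ × 681 K = 0.058682 eV.
n₀/n₁ = exp[−(E₀−E₁)/kT] = exp(−(-0.1020 eV)/(0.058682 eV)) = exp(1.7382) = 5.69.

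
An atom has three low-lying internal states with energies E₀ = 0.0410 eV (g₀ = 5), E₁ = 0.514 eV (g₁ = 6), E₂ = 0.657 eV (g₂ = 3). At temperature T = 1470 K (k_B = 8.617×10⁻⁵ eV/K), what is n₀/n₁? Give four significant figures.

k_BT = 8.617×10⁻⁵ × 1470 K = 0.126670 eV.
n₀/n₁ = (g₀/g₁) exp[−(E₀−E₁)/kT] = (5/6) × exp(−(-0.4730 eV)/(0.126670 eV)) = (5/6) × exp(3.73411) = 34.88.

34.88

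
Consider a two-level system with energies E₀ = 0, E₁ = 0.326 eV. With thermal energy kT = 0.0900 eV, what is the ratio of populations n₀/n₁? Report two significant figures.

n₀/n₁ = exp[−(E₀−E₁)/kT] = exp(−(-0.326 eV)/(0.0900 eV)) = exp(3.622) = 37.

37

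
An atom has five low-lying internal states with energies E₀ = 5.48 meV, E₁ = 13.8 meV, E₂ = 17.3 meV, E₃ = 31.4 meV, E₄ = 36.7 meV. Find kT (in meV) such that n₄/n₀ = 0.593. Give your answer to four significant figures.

59.74 meV

n₄/n₀ = exp[−(E₄−E₀)/kT] = 0.593.
⇒ (E₄−E₀)/kT = ln(1/0.593) = ln(1.68634) = 0.522560.
kT = 31.22 meV / 0.522560 = 59.74 meV.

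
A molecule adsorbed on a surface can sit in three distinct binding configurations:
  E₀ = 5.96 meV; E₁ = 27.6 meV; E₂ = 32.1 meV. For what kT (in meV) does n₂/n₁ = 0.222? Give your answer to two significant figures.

n₂/n₁ = exp[−(E₂−E₁)/kT] = 0.222.
⇒ (E₂−E₁)/kT = ln(1/0.222) = ln(4.505) = 1.505.
kT = 4.5 meV / 1.505 = 3.0 meV.

3.0 meV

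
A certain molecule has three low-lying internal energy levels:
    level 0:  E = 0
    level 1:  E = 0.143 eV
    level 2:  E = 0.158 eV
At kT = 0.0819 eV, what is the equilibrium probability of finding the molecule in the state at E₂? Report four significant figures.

Eᵢ/kT = 0, 1.74603, 1.92918.
Z = Σ e^(−Eᵢ/kT) = e^(−0) + e^(−1.74603) + e^(−1.92918) = 1.00000 + 0.174465 + 0.145267 = 1.31973.
P₂ = e^(−E₂/kT) / Z = 0.145267/1.31973 = 0.1101.

0.1101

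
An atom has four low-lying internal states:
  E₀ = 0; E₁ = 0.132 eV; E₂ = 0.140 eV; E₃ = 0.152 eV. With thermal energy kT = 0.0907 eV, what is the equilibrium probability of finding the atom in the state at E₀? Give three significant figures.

Eᵢ/kT = 0, 1.4553, 1.5436, 1.6759.
Z = Σ e^(−Eᵢ/kT) = e^(−0) + e^(−1.4553) + e^(−1.5436) + e^(−1.6759) = 1.0000 + 0.23333 + 0.21361 + 0.18714 = 1.6341.
P₀ = e^(−E₀/kT) / Z = 1.0000/1.6341 = 0.612.

0.612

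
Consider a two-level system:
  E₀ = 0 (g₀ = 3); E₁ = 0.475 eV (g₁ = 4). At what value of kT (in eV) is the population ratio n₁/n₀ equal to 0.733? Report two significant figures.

0.79 eV

n₁/n₀ = (g₁/g₀) exp[−(E₁−E₀)/kT] = 0.733.
⇒ (E₁−E₀)/kT = ln((4/3)/0.733) = ln(1.819) = 0.5983.
kT = 0.475 eV / 0.5983 = 0.79 eV.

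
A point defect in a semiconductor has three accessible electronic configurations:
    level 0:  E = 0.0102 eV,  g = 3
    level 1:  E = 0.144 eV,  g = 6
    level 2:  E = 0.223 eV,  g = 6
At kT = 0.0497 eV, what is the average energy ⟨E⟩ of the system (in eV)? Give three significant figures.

0.0308 eV

Eᵢ/kT = 0.20523, 2.8974, 4.4869.
Z = Σ gᵢe^(−Eᵢ/kT) = 3·e^(−0.20523) + 6·e^(−2.8974) + 6·e^(−4.4869) = 2.4434 + 0.33100 + 0.067533 = 2.8419.
⟨E⟩ = Σ Eᵢ gᵢe^(−Eᵢ/kT) / Z = (0.0102·2.4434 + 0.144·0.33100 + 0.223·0.067533) / 2.8419 = 0.0308 eV.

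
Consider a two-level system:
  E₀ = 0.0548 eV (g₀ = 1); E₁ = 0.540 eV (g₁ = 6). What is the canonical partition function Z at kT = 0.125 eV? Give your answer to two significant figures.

Z = 0.72

Eᵢ/kT = 0.4384, 4.320.
Z = Σ gᵢe^(−Eᵢ/kT) = 1·e^(−0.4384) + 6·e^(−4.320) = 0.6451 + 0.07980 = 0.7249.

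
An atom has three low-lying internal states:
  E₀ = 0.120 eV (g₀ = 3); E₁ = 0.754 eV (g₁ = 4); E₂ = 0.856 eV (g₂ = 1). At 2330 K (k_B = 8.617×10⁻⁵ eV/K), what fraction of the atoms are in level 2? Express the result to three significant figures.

k_BT = 8.617×10⁻⁵ × 2330 K = 0.20078 eV.
Eᵢ/kT = 0.59767, 3.7554, 4.2634.
Z = Σ gᵢe^(−Eᵢ/kT) = 3·e^(−0.59767) + 4·e^(−3.7554) + 1·e^(−4.2634) = 1.6503 + 0.093564 + 0.014074 = 1.7579.
P₂ = g₂ e^(−E₂/kT) / Z = 0.014074/1.7579 = 0.00801.

0.00801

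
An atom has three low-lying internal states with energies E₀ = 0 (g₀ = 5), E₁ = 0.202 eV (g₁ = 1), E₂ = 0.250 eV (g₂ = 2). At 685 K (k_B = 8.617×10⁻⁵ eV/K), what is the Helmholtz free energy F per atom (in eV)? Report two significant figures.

k_BT = 8.617×10⁻⁵ × 685 K = 0.05903 eV.
Eᵢ/kT = 0, 3.422, 4.235.
Z = Σ gᵢe^(−Eᵢ/kT) = 5·e^(−0) + 1·e^(−3.422) + 2·e^(−4.235) = 5.000 + 0.03265 + 0.02896 = 5.062.
F = −kT ln Z = −0.05903 × ln(5.062) = −0.05903 × 1.622 = -0.096 eV.

-0.096 eV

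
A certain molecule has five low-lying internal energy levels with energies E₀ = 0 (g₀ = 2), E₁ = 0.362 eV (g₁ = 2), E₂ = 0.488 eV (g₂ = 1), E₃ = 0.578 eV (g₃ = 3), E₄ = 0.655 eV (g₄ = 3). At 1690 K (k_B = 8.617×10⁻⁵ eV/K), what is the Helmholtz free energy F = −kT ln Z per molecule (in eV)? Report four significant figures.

k_BT = 8.617×10⁻⁵ × 1690 K = 0.145627 eV.
Eᵢ/kT = 0, 2.48580, 3.35103, 3.96904, 4.49779.
Z = Σ gᵢe^(−Eᵢ/kT) = 2·e^(−0) + 2·e^(−2.48580) + 1·e^(−3.35103) + 3·e^(−3.96904) + 3·e^(−4.49779) = 2.00000 + 0.166518 + 0.0350482 + 0.0566747 + 0.0334007 = 2.29164.
F = −kT ln Z = −0.145627 × ln(2.29164) = −0.145627 × 0.829268 = -0.1208 eV.

-0.1208 eV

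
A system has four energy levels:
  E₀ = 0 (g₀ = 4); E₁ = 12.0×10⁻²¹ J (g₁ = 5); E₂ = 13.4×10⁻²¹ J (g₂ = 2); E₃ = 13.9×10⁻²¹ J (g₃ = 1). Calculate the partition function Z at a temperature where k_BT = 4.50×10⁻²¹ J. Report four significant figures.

Eᵢ/kT = 0, 2.66667, 2.97778, 3.08889.
Z = Σ gᵢe^(−Eᵢ/kT) = 4·e^(−0) + 5·e^(−2.66667) + 2·e^(−2.97778) + 1·e^(−3.08889) = 4.00000 + 0.347416 + 0.101811 + 0.0455525 = 4.49478.

Z = 4.495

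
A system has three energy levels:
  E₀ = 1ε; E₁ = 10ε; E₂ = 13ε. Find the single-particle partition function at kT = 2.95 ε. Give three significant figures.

Z = 0.758

Eᵢ/kT = 0.33898, 3.3898, 4.4068.
Z = Σ e^(−Eᵢ/kT) = e^(−0.33898) + e^(−3.3898) + e^(−4.4068) = 0.71250 + 0.033715 + 0.012194 = 0.75841.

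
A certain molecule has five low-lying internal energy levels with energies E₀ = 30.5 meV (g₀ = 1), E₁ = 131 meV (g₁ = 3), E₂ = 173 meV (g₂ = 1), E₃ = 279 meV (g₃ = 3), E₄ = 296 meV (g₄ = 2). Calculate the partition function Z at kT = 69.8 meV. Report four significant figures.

Eᵢ/kT = 0.436963, 1.87679, 2.47851, 3.99713, 4.24069.
Z = Σ gᵢe^(−Eᵢ/kT) = 1·e^(−0.436963) + 3·e^(−1.87679) + 1·e^(−2.47851) + 3·e^(−3.99713) + 2·e^(−4.24069) = 0.645995 + 0.459242 + 0.0838681 + 0.0551048 + 0.0287953 = 1.27301.

Z = 1.273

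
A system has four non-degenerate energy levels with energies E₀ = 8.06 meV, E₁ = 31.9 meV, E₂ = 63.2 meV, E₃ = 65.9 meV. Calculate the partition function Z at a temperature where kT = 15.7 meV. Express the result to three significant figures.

Z = 0.762

Eᵢ/kT = 0.51338, 2.0318, 4.0255, 4.1975.
Z = Σ e^(−Eᵢ/kT) = e^(−0.51338) + e^(−2.0318) + e^(−4.0255) + e^(−4.1975) = 0.59847 + 0.13110 + 0.017854 + 0.015033 = 0.76246.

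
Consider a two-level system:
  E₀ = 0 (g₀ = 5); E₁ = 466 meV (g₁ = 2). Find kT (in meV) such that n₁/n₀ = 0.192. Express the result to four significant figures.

n₁/n₀ = (g₁/g₀) exp[−(E₁−E₀)/kT] = 0.192.
⇒ (E₁−E₀)/kT = ln((2/5)/0.192) = ln(2.08333) = 0.733968.
kT = 466 meV / 0.733968 = 634.9 meV.

634.9 meV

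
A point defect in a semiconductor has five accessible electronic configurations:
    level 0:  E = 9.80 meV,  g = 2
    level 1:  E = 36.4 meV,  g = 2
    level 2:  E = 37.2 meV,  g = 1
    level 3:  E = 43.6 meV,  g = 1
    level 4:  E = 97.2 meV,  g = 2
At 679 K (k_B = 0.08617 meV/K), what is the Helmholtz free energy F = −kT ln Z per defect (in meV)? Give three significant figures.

k_BT = 0.08617 × 679 K = 58.509 meV.
Eᵢ/kT = 0.16750, 0.62213, 0.63580, 0.74518, 1.6613.
Z = Σ gᵢe^(−Eᵢ/kT) = 2·e^(−0.16750) + 2·e^(−0.62213) + 1·e^(−0.63580) + 1·e^(−0.74518) + 2·e^(−1.6613) = 1.6916 + 1.0736 + 0.52951 + 0.47465 + 0.37978 = 4.1491.
F = −kT ln Z = −58.509 × ln(4.1491) = −58.509 × 1.4229 = -83.3 meV.

-83.3 meV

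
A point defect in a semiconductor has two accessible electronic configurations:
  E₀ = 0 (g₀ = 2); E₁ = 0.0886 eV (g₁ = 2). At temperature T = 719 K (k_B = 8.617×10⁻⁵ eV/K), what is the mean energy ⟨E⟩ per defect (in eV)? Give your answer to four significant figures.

0.01711 eV

k_BT = 8.617×10⁻⁵ × 719 K = 0.0619562 eV.
Eᵢ/kT = 0, 1.43004.
Z = Σ gᵢe^(−Eᵢ/kT) = 2·e^(−0) + 2·e^(−1.43004) = 2.00000 + 0.478599 = 2.47860.
⟨E⟩ = Σ Eᵢ gᵢe^(−Eᵢ/kT) / Z = (0·2.00000 + 0.0886·0.478599) / 2.47860 = 0.01711 eV.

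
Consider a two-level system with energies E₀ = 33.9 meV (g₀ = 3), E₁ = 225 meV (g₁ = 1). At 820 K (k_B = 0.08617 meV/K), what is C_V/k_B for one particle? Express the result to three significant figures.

k_BT = 0.08617 × 820 K = 70.659 meV.
Eᵢ/kT = 0.47977, 3.1843.
Z = Σ gᵢe^(−Eᵢ/kT) = 3·e^(−0.47977) + 1·e^(−3.1843) = 1.8568 + 0.041407 = 1.8982.
⟨E⟩ = 38.069 meV, ⟨E²⟩ = 2228.5 meV².
C_V/k_B = (⟨E²⟩ − ⟨E⟩²)/(kT)² = (2228.5 − 1449.2)/4992.7 = 0.156.

0.156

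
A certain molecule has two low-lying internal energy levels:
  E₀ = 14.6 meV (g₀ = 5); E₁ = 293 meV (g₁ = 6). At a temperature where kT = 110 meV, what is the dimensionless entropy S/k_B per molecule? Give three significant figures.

Eᵢ/kT = 0.13273, 2.6636.
Z = Σ gᵢe^(−Eᵢ/kT) = 5·e^(−0.13273) + 6·e^(−2.6636) = 4.3785 + 0.41818 = 4.7967.
⟨E⟩ = Σ EᵢPᵢ = 38.871 meV.
S/k_B = ln Z + ⟨E⟩/kT = ln(4.7967) + 38.871/110 = 1.5679 + 0.35337 = 1.92.

1.92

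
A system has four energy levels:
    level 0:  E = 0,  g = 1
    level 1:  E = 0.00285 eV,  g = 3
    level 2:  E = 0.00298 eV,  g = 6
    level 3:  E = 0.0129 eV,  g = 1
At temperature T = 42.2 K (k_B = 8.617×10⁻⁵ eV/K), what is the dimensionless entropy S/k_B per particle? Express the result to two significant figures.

k_BT = 8.617×10⁻⁵ × 42.2 K = 0.003636 eV.
Eᵢ/kT = 0, 0.7838, 0.8196, 3.548.
Z = Σ gᵢe^(−Eᵢ/kT) = 1·e^(−0) + 3·e^(−0.7838) + 6·e^(−0.8196) + 1·e^(−3.548) = 1.000 + 1.370 + 2.644 + 0.02878 = 5.043.
⟨E⟩ = Σ EᵢPᵢ = 0.002410 eV.
S/k_B = ln Z + ⟨E⟩/kT = ln(5.043) + 0.002410/0.003636 = 1.618 + 0.6628 = 2.3.

2.3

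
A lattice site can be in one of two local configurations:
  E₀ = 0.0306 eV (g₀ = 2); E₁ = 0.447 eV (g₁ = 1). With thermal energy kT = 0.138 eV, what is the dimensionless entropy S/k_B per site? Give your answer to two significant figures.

0.79

Eᵢ/kT = 0.2217, 3.239.
Z = Σ gᵢe^(−Eᵢ/kT) = 2·e^(−0.2217) + 1·e^(−3.239) = 1.602 + 0.03920 = 1.641.
⟨E⟩ = Σ EᵢPᵢ = 0.04055 eV.
S/k_B = ln Z + ⟨E⟩/kT = ln(1.641) + 0.04055/0.138 = 0.4953 + 0.2938 = 0.79.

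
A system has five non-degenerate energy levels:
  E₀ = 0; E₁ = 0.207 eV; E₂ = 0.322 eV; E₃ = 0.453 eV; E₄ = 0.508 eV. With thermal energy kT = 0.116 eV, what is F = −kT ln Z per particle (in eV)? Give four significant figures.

-0.02707 eV

Eᵢ/kT = 0, 1.78448, 2.77586, 3.90517, 4.37931.
Z = Σ e^(−Eᵢ/kT) = e^(−0) + e^(−1.78448) + e^(−2.77586) + e^(−3.90517) + e^(−4.37931) = 1.00000 + 0.167884 + 0.0622959 + 0.0201375 + 0.0125340 = 1.26285.
F = −kT ln Z = −0.116 × ln(1.26285) = −0.116 × 0.233371 = -0.02707 eV.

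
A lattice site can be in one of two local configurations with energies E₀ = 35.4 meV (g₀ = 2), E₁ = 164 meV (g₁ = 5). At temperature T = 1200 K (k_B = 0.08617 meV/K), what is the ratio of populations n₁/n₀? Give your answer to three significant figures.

k_BT = 0.08617 × 1200 K = 103.40 meV.
n₁/n₀ = (g₁/g₀) exp[−(E₁−E₀)/kT] = (5/2) × exp(−(128.6 meV)/(103.40 meV)) = (5/2) × exp(-1.2437) = 0.721.

0.721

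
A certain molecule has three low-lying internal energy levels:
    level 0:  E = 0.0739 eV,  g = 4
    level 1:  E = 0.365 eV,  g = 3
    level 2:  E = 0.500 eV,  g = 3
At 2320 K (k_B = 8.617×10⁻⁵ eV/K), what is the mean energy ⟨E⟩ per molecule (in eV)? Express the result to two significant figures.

k_BT = 8.617×10⁻⁵ × 2320 K = 0.1999 eV.
Eᵢ/kT = 0.3697, 1.826, 2.501.
Z = Σ gᵢe^(−Eᵢ/kT) = 4·e^(−0.3697) + 3·e^(−1.826) + 3·e^(−2.501) = 2.764 + 0.4832 + 0.2460 = 3.493.
⟨E⟩ = Σ Eᵢ gᵢe^(−Eᵢ/kT) / Z = (0.0739·2.764 + 0.365·0.4832 + 0.500·0.2460) / 3.493 = 0.14 eV.

0.14 eV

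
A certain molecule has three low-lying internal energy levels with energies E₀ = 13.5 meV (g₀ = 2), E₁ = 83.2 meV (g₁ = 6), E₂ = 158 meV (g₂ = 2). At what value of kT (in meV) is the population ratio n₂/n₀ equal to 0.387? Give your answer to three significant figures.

n₂/n₀ = (g₂/g₀) exp[−(E₂−E₀)/kT] = 0.387.
⇒ (E₂−E₀)/kT = ln((2/2)/0.387) = ln(2.5840) = 0.94934.
kT = 144.5 meV / 0.94934 = 152 meV.

152 meV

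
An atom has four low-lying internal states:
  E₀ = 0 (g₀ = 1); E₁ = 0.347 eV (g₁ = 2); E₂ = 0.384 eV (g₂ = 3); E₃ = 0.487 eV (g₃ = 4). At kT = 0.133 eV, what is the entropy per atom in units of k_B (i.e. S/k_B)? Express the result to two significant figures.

Eᵢ/kT = 0, 2.609, 2.887, 3.662.
Z = Σ gᵢe^(−Eᵢ/kT) = 1·e^(−0) + 2·e^(−2.609) + 3·e^(−2.887) + 4·e^(−3.662) = 1.000 + 0.1472 + 0.1672 + 0.1027 = 1.417.
⟨E⟩ = Σ EᵢPᵢ = 0.1167 eV.
S/k_B = ln Z + ⟨E⟩/kT = ln(1.417) + 0.1167/0.133 = 0.3485 + 0.8774 = 1.2.

1.2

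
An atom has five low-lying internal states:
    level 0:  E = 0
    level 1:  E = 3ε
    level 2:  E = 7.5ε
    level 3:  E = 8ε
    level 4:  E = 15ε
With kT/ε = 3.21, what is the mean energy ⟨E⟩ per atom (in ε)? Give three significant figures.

Eᵢ/kT = 0, 0.93458, 2.3364, 2.4922, 4.6729.
Z = Σ e^(−Eᵢ/kT) = e^(−0) + e^(−0.93458) + e^(−2.3364) + e^(−2.4922) + e^(−4.6729) = 1.0000 + 0.39275 + 0.096675 + 0.082728 + 0.0093451 = 1.5815.
⟨E⟩ = Σ Eᵢ e^(−Eᵢ/kT) / Z = (0·1.0000 + 3·0.39275 + 7.5·0.096675 + 8·0.082728 + 15·0.0093451) / 1.5815 = 1.71 ε.

1.71 ε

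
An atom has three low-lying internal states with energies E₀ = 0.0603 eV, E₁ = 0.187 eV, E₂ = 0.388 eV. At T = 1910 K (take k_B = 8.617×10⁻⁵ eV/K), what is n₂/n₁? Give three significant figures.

k_BT = 8.617×10⁻⁵ × 1910 K = 0.16458 eV.
n₂/n₁ = exp[−(E₂−E₁)/kT] = exp(−(0.201 eV)/(0.16458 eV)) = exp(-1.2213) = 0.295.

0.295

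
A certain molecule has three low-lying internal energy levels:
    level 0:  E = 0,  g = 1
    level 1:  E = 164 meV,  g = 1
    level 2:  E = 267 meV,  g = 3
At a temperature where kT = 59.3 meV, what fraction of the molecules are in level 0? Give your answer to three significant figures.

0.912

Eᵢ/kT = 0, 2.7656, 4.5025.
Z = Σ gᵢe^(−Eᵢ/kT) = 1·e^(−0) + 1·e^(−2.7656) + 3·e^(−4.5025) = 1.0000 + 0.062938 + 0.033244 = 1.0962.
P₀ = g₀ e^(−E₀/kT) / Z = 1.0000/1.0962 = 0.912.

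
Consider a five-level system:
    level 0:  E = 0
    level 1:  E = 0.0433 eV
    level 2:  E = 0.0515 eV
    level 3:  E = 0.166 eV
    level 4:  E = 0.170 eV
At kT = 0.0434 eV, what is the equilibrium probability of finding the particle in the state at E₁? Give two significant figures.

Eᵢ/kT = 0, 0.9977, 1.187, 3.825, 3.917.
Z = Σ e^(−Eᵢ/kT) = e^(−0) + e^(−0.9977) + e^(−1.187) + e^(−3.825) + e^(−3.917) = 1.000 + 0.3687 + 0.3051 + 0.02182 + 0.01990 = 1.716.
P₁ = e^(−E₁/kT) / Z = 0.3687/1.716 = 0.21.

0.21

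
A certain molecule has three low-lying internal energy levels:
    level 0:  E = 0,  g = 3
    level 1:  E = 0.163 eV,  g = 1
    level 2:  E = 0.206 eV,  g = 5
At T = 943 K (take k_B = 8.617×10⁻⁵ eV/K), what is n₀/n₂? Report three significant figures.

7.57

k_BT = 8.617×10⁻⁵ × 943 K = 0.081258 eV.
n₀/n₂ = (g₀/g₂) exp[−(E₀−E₂)/kT] = (3/5) × exp(−(-0.206 eV)/(0.081258 eV)) = (3/5) × exp(2.5351) = 7.57.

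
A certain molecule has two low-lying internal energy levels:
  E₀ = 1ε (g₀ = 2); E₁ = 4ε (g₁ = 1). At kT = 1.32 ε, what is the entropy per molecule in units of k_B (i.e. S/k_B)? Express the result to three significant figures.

0.855

Eᵢ/kT = 0.75758, 3.0303.
Z = Σ gᵢe^(−Eᵢ/kT) = 2·e^(−0.75758) + 1·e^(−3.0303) = 0.93760 + 0.048301 = 0.98590.
⟨E⟩ = Σ EᵢPᵢ = 1.1470 ε.
S/k_B = ln Z + ⟨E⟩/kT = ln(0.98590) + 1.1470/1.32 = -0.014200 + 0.86894 = 0.855.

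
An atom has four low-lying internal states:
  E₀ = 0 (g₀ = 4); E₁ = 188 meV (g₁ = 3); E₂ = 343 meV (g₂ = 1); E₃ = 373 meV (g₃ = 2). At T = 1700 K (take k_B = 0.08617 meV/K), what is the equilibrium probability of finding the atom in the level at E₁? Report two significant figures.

k_BT = 0.08617 × 1700 K = 146.5 meV.
Eᵢ/kT = 0, 1.283, 2.341, 2.546.
Z = Σ gᵢe^(−Eᵢ/kT) = 4·e^(−0) + 3·e^(−1.283) + 1·e^(−2.341) + 2·e^(−2.546) = 4.000 + 0.8316 + 0.09623 + 0.1568 = 5.085.
P₁ = g₁ e^(−E₁/kT) / Z = 0.8316/5.085 = 0.16.

0.16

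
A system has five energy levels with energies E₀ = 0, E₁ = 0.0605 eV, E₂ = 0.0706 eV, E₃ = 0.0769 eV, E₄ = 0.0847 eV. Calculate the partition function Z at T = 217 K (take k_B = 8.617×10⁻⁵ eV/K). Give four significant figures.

k_BT = 8.617×10⁻⁵ × 217 K = 0.0186989 eV.
Eᵢ/kT = 0, 3.23548, 3.77562, 4.11254, 4.52968.
Z = Σ e^(−Eᵢ/kT) = e^(−0) + e^(−3.23548) + e^(−3.77562) + e^(−4.11254) + e^(−4.52968) = 1.00000 + 0.0393413 + 0.0229229 + 0.0163662 + 0.0107841 = 1.08941.

Z = 1.089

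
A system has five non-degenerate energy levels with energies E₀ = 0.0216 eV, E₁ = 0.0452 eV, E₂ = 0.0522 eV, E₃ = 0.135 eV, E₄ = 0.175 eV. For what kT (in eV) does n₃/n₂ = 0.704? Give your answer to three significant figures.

n₃/n₂ = exp[−(E₃−E₂)/kT] = 0.704.
⇒ (E₃−E₂)/kT = ln(1/0.704) = ln(1.4205) = 0.35101.
kT = 0.0828 eV / 0.35101 = 0.236 eV.

0.236 eV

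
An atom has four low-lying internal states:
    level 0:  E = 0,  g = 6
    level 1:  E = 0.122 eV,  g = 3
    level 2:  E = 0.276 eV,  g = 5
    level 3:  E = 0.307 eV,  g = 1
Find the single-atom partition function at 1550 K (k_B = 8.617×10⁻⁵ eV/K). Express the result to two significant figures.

Z = 7.9

k_BT = 8.617×10⁻⁵ × 1550 K = 0.1336 eV.
Eᵢ/kT = 0, 0.9132, 2.066, 2.298.
Z = Σ gᵢe^(−Eᵢ/kT) = 6·e^(−0) + 3·e^(−0.9132) + 5·e^(−2.066) + 1·e^(−2.298) = 6.000 + 1.204 + 0.6335 + 0.1005 = 7.938.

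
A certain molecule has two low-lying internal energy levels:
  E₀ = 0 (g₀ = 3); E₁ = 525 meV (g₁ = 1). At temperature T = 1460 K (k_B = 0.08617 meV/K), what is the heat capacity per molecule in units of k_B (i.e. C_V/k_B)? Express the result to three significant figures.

0.0885

k_BT = 0.08617 × 1460 K = 125.81 meV.
Eᵢ/kT = 0, 4.1730.
Z = Σ gᵢe^(−Eᵢ/kT) = 3·e^(−0) + 1·e^(−4.1730) = 3.0000 + 0.015406 = 3.0154.
⟨E⟩ = 2.6823 meV, ⟨E²⟩ = 1408.2 meV².
C_V/k_B = (⟨E²⟩ − ⟨E⟩²)/(kT)² = (1408.2 − 7.1947)/15828 = 0.0885.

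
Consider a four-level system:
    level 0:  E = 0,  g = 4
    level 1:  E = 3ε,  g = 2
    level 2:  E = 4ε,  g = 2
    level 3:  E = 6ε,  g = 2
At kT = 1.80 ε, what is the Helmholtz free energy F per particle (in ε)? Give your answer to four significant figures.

-2.772 ε

Eᵢ/kT = 0, 1.66667, 2.22222, 3.33333.
Z = Σ gᵢe^(−Eᵢ/kT) = 4·e^(−0) + 2·e^(−1.66667) + 2·e^(−2.22222) + 2·e^(−3.33333) = 4.00000 + 0.377750 + 0.216737 + 0.0713482 = 4.66584.
F = −kT ln Z = −1.80 × ln(4.66584) = −1.80 × 1.54027 = -2.772 ε.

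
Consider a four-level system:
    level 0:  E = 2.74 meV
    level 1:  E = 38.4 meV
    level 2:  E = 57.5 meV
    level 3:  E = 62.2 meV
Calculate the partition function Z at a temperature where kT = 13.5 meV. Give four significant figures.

Eᵢ/kT = 0.202963, 2.84444, 4.25926, 4.60741.
Z = Σ e^(−Eᵢ/kT) = e^(−0.202963) + e^(−2.84444) + e^(−4.25926) + e^(−4.60741) = 0.816308 + 0.0581668 + 0.0141328 + 0.00997763 = 0.898585.

Z = 0.8986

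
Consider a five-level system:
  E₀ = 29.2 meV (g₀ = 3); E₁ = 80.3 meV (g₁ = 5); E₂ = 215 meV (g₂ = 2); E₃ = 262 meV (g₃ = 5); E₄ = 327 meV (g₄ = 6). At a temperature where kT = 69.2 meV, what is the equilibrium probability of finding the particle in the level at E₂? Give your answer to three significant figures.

0.0236

Eᵢ/kT = 0.42197, 1.1604, 3.1069, 3.7861, 4.7254.
Z = Σ gᵢe^(−Eᵢ/kT) = 3·e^(−0.42197) + 5·e^(−1.1604) + 2·e^(−3.1069) + 5·e^(−3.7861) + 6·e^(−4.7254) = 1.9673 + 1.5668 + 0.089479 + 0.11342 + 0.053203 = 3.7902.
P₂ = g₂ e^(−E₂/kT) / Z = 0.089479/3.7902 = 0.0236.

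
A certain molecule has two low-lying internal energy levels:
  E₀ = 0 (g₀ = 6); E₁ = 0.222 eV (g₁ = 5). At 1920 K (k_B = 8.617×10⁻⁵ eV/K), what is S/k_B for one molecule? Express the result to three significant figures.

k_BT = 8.617×10⁻⁵ × 1920 K = 0.16545 eV.
Eᵢ/kT = 0, 1.3418.
Z = Σ gᵢe^(−Eᵢ/kT) = 6·e^(−0) + 5·e^(−1.3418) = 6.0000 + 1.3069 = 7.3069.
⟨E⟩ = Σ EᵢPᵢ = 0.039707 eV.
S/k_B = ln Z + ⟨E⟩/kT = ln(7.3069) + 0.039707/0.16545 = 1.9888 + 0.23999 = 2.23.

2.23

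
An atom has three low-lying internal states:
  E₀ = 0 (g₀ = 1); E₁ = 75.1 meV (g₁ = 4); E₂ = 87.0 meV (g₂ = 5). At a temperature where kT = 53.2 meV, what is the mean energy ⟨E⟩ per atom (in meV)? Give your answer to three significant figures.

53.6 meV

Eᵢ/kT = 0, 1.4117, 1.6353.
Z = Σ gᵢe^(−Eᵢ/kT) = 1·e^(−0) + 4·e^(−1.4117) + 5·e^(−1.6353) = 1.0000 + 0.97491 + 0.97447 = 2.9494.
⟨E⟩ = Σ Eᵢ gᵢe^(−Eᵢ/kT) / Z = (0·1.0000 + 75.1·0.97491 + 87.0·0.97447) / 2.9494 = 53.6 meV.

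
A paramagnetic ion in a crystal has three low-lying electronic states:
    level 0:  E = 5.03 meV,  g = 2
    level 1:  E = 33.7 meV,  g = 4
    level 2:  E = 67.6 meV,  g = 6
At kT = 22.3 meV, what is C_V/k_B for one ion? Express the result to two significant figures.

Eᵢ/kT = 0.2256, 1.511, 3.031.
Z = Σ gᵢe^(−Eᵢ/kT) = 2·e^(−0.2256) + 4·e^(−1.511) + 6·e^(−3.031) = 1.596 + 0.8828 + 0.2896 = 2.768.
⟨E⟩ = 20.72 meV, ⟨E²⟩ = 854.9 meV².
C_V/k_B = (⟨E²⟩ − ⟨E⟩²)/(kT)² = (854.9 − 429.3)/497.3 = 0.86.

0.86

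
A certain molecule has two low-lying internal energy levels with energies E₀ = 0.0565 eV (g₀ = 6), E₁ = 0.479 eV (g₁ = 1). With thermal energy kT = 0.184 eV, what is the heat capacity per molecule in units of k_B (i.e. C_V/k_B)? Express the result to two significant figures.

0.086

Eᵢ/kT = 0.3071, 2.603.
Z = Σ gᵢe^(−Eᵢ/kT) = 6·e^(−0.3071) + 1·e^(−2.603) = 4.413 + 0.07405 = 4.487.
⟨E⟩ = 0.06347 eV, ⟨E²⟩ = 0.006926 eV².
C_V/k_B = (⟨E²⟩ − ⟨E⟩²)/(kT)² = (0.006926 − 0.004028)/0.03386 = 0.086.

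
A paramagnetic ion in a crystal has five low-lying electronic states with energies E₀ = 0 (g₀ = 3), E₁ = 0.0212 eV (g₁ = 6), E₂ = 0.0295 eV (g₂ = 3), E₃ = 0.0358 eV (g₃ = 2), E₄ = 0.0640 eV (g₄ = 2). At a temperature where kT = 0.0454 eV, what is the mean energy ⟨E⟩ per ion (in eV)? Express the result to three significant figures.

Eᵢ/kT = 0, 0.46696, 0.64978, 0.78855, 1.4097.
Z = Σ gᵢe^(−Eᵢ/kT) = 3·e^(−0) + 6·e^(−0.46696) + 3·e^(−0.64978) + 2·e^(−0.78855) + 2·e^(−1.4097) = 3.0000 + 3.7614 + 1.5665 + 0.90901 + 0.48843 = 9.7253.
⟨E⟩ = Σ Eᵢ gᵢe^(−Eᵢ/kT) / Z = (0·3.0000 + 0.0212·3.7614 + 0.0295·1.5665 + 0.0358·0.90901 + 0.0640·0.48843) / 9.7253 = 0.0195 eV.

0.0195 eV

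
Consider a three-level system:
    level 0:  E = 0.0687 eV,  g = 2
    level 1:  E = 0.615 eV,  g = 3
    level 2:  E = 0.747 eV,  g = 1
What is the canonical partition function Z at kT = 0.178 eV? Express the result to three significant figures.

Eᵢ/kT = 0.38596, 3.4551, 4.1966.
Z = Σ gᵢe^(−Eᵢ/kT) = 2·e^(−0.38596) + 3·e^(−3.4551) + 1·e^(−4.1966) = 1.3596 + 0.094752 + 0.015047 = 1.4694.

Z = 1.47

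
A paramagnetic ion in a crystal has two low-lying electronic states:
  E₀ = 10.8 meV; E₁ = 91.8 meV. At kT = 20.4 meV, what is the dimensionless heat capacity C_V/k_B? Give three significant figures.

Eᵢ/kT = 0.52941, 4.5000.
Z = Σ e^(−Eᵢ/kT) = e^(−0.52941) + e^(−4.5000) = 0.58895 + 0.011109 = 0.60006.
⟨E⟩ = 12.300 meV, ⟨E²⟩ = 270.50 meV².
C_V/k_B = (⟨E²⟩ − ⟨E⟩²)/(kT)² = (270.50 − 151.29)/416.16 = 0.286.

0.286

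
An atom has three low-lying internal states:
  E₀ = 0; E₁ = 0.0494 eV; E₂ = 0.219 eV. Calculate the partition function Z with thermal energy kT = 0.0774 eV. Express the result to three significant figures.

Z = 1.59

Eᵢ/kT = 0, 0.63824, 2.8295.
Z = Σ e^(−Eᵢ/kT) = e^(−0) + e^(−0.63824) + e^(−2.8295) = 1.0000 + 0.52822 + 0.059042 = 1.5873.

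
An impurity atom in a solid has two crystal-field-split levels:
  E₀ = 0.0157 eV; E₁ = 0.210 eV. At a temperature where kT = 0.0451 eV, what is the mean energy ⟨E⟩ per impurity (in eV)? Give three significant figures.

Eᵢ/kT = 0.34812, 4.6563.
Z = Σ e^(−Eᵢ/kT) = e^(−0.34812) + e^(−4.6563) = 0.70601 + 0.0095016 = 0.71551.
⟨E⟩ = Σ Eᵢ e^(−Eᵢ/kT) / Z = (0.0157·0.70601 + 0.210·0.0095016) / 0.71551 = 0.0183 eV.

0.0183 eV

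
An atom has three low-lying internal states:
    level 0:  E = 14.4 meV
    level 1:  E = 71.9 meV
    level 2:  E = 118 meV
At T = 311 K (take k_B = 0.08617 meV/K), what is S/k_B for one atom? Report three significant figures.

0.421

k_BT = 0.08617 × 311 K = 26.799 meV.
Eᵢ/kT = 0.53733, 2.6829, 4.4031.
Z = Σ e^(−Eᵢ/kT) = e^(−0.53733) + e^(−2.6829) + e^(−4.4031) = 0.58431 + 0.068365 + 0.012239 = 0.66491.
⟨E⟩ = Σ EᵢPᵢ = 22.219 meV.
S/k_B = ln Z + ⟨E⟩/kT = ln(0.66491) + 22.219/26.799 = -0.40810 + 0.82910 = 0.421.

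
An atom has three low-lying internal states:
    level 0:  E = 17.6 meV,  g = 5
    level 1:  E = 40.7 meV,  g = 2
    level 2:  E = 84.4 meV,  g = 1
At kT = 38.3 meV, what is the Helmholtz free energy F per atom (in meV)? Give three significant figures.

Eᵢ/kT = 0.45953, 1.0627, 2.2037.
Z = Σ gᵢe^(−Eᵢ/kT) = 5·e^(−0.45953) + 2·e^(−1.0627) + 1·e^(−2.2037) = 3.1579 + 0.69104 + 0.11039 = 3.9593.
F = −kT ln Z = −38.3 × ln(3.9593) = −38.3 × 1.3761 = -52.7 meV.

-52.7 meV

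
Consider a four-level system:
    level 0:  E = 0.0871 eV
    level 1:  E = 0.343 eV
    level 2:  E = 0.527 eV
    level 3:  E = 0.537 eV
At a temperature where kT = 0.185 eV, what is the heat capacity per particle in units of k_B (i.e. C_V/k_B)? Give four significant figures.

0.7668

Eᵢ/kT = 0.470811, 1.85405, 2.84865, 2.90270.
Z = Σ e^(−Eᵢ/kT) = e^(−0.470811) + e^(−1.85405) + e^(−2.84865) + e^(−2.90270) = 0.624496 + 0.156602 + 0.0579225 + 0.0548749 = 0.893895.
⟨E⟩ = 0.188055 eV, ⟨E²⟩ = 0.0616098 eV².
C_V/k_B = (⟨E²⟩ − ⟨E⟩²)/(kT)² = (0.0616098 − 0.0353647)/0.0342250 = 0.7668.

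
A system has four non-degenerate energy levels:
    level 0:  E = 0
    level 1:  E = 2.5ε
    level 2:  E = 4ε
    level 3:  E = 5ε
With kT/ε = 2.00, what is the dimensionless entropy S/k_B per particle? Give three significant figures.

Eᵢ/kT = 0, 1.2500, 2.0000, 2.5000.
Z = Σ e^(−Eᵢ/kT) = e^(−0) + e^(−1.2500) + e^(−2.0000) + e^(−2.5000) = 1.0000 + 0.28650 + 0.13534 + 0.082085 = 1.5039.
⟨E⟩ = Σ EᵢPᵢ = 1.1091 ε.
S/k_B = ln Z + ⟨E⟩/kT = ln(1.5039) + 1.1091/2.00 = 0.40806 + 0.55455 = 0.963.

0.963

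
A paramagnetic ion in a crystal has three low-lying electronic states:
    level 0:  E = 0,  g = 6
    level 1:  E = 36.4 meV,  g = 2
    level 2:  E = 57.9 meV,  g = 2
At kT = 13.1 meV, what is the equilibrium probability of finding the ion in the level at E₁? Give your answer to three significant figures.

Eᵢ/kT = 0, 2.7786, 4.4198.
Z = Σ gᵢe^(−Eᵢ/kT) = 6·e^(−0) + 2·e^(−2.7786) + 2·e^(−4.4198) = 6.0000 + 0.12425 + 0.024073 = 6.1483.
P₁ = g₁ e^(−E₁/kT) / Z = 0.12425/6.1483 = 0.0202.

0.0202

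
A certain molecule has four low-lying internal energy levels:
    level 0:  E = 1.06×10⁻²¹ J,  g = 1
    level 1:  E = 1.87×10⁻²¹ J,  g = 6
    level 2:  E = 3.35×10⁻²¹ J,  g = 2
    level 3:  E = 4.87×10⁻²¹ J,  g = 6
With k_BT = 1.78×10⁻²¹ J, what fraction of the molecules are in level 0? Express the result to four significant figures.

Eᵢ/kT = 0.595506, 1.05056, 1.88202, 2.73596.
Z = Σ gᵢe^(−Eᵢ/kT) = 1·e^(−0.595506) + 6·e^(−1.05056) + 2·e^(−1.88202) + 6·e^(−2.73596) = 0.551284 + 2.09845 + 0.304564 + 0.388990 = 3.34329.
P₀ = g₀ e^(−E₀/kT) / Z = 0.551284/3.34329 = 0.1649.

0.1649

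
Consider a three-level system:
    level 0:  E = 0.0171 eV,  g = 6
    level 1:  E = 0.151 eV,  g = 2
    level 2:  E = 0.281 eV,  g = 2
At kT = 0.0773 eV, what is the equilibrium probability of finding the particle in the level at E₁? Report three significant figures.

0.0551

Eᵢ/kT = 0.22122, 1.9534, 3.6352.
Z = Σ gᵢe^(−Eᵢ/kT) = 6·e^(−0.22122) + 2·e^(−1.9534) + 2·e^(−3.6352) = 4.8092 + 0.28358 + 0.052757 = 5.1455.
P₁ = g₁ e^(−E₁/kT) / Z = 0.28358/5.1455 = 0.0551.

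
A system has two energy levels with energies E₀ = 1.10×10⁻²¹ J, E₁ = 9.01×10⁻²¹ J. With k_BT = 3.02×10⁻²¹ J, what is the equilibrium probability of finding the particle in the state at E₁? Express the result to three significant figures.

0.0679

Eᵢ/kT = 0.36424, 2.9834.
Z = Σ e^(−Eᵢ/kT) = e^(−0.36424) + e^(−2.9834) = 0.69472 + 0.050620 = 0.74534.
P₁ = e^(−E₁/kT) / Z = 0.050620/0.74534 = 0.0679.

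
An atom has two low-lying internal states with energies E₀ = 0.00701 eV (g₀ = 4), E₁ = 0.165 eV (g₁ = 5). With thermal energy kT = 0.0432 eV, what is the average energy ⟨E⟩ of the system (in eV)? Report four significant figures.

Eᵢ/kT = 0.162269, 3.81944.
Z = Σ gᵢe^(−Eᵢ/kT) = 4·e^(−0.162269) + 5·e^(−3.81944) = 3.40085 + 0.109700 = 3.51055.
⟨E⟩ = Σ Eᵢ gᵢe^(−Eᵢ/kT) / Z = (0.00701·3.40085 + 0.165·0.109700) / 3.51055 = 0.01195 eV.

0.01195 eV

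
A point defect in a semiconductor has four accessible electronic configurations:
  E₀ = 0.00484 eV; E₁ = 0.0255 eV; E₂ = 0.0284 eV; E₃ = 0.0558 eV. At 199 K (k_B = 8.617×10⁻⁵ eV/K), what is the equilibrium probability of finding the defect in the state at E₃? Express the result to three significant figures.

0.0319

k_BT = 8.617×10⁻⁵ × 199 K = 0.017148 eV.
Eᵢ/kT = 0.28225, 1.4871, 1.6562, 3.2540.
Z = Σ e^(−Eᵢ/kT) = e^(−0.28225) + e^(−1.4871) + e^(−1.6562) + e^(−3.2540) = 0.75409 + 0.22603 + 0.19086 + 0.038619 = 1.2096.
P₃ = e^(−E₃/kT) / Z = 0.038619/1.2096 = 0.0319.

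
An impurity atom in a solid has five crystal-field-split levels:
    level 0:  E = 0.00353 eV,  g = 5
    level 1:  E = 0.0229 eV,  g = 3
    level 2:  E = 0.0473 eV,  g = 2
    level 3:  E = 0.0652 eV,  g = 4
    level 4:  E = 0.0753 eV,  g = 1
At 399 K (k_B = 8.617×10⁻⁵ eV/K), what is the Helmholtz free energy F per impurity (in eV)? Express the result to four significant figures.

-0.06821 eV

k_BT = 8.617×10⁻⁵ × 399 K = 0.0343818 eV.
Eᵢ/kT = 0.102671, 0.666050, 1.37573, 1.89635, 2.19011.
Z = Σ gᵢe^(−Eᵢ/kT) = 5·e^(−0.102671) + 3·e^(−0.666050) + 2·e^(−1.37573) + 4·e^(−1.89635) + 1·e^(−2.19011) = 4.51212 + 1.54120 + 0.505310 + 0.600462 + 0.111904 = 7.27100.
F = −kT ln Z = −0.0343818 × ln(7.27100) = −0.0343818 × 1.98389 = -0.06821 eV.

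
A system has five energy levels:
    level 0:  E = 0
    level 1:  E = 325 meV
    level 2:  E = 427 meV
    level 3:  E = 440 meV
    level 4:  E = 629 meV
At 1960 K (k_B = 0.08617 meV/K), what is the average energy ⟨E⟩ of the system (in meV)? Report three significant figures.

97.6 meV

k_BT = 0.08617 × 1960 K = 168.89 meV.
Eᵢ/kT = 0, 1.9243, 2.5283, 2.6052, 3.7243.
Z = Σ e^(−Eᵢ/kT) = e^(−0) + e^(−1.9243) + e^(−2.5283) + e^(−2.6052) + e^(−3.7243) = 1.0000 + 0.14598 + 0.079795 + 0.073888 + 0.024130 = 1.3238.
⟨E⟩ = Σ Eᵢ e^(−Eᵢ/kT) / Z = (0·1.0000 + 325·0.14598 + 427·0.079795 + 440·0.073888 + 629·0.024130) / 1.3238 = 97.6 meV.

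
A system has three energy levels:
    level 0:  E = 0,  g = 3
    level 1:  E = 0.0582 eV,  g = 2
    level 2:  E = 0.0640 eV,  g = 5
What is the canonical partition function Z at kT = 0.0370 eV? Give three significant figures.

Z = 4.30

Eᵢ/kT = 0, 1.5730, 1.7297.
Z = Σ gᵢe^(−Eᵢ/kT) = 3·e^(−0) + 2·e^(−1.5730) + 5·e^(−1.7297) = 3.0000 + 0.41484 + 0.88669 = 4.3015.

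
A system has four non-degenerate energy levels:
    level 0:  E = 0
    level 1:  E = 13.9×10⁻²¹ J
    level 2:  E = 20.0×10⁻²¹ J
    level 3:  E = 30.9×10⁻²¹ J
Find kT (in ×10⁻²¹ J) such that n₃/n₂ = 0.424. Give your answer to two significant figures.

n₃/n₂ = exp[−(E₃−E₂)/kT] = 0.424.
⇒ (E₃−E₂)/kT = ln(1/0.424) = ln(2.358) = 0.8578.
kT = 10.9 ×10⁻²¹ J / 0.8578 = 13 ×10⁻²¹ J.

13 ×10⁻²¹ J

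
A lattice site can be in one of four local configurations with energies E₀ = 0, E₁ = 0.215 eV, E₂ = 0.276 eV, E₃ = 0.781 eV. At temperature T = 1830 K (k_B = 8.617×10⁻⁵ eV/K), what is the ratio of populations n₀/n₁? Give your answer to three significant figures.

3.91

k_BT = 8.617×10⁻⁵ × 1830 K = 0.15769 eV.
n₀/n₁ = exp[−(E₀−E₁)/kT] = exp(−(-0.215 eV)/(0.15769 eV)) = exp(1.3634) = 3.91.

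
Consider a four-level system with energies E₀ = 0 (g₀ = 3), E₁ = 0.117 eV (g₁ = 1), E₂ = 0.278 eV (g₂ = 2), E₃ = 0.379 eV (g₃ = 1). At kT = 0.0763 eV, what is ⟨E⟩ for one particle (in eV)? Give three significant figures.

Eᵢ/kT = 0, 1.5334, 3.6435, 4.9672.
Z = Σ gᵢe^(−Eᵢ/kT) = 3·e^(−0) + 1·e^(−1.5334) + 2·e^(−3.6435) + 1·e^(−4.9672) = 3.0000 + 0.21580 + 0.052321 + 0.0069626 = 3.2751.
⟨E⟩ = Σ Eᵢ gᵢe^(−Eᵢ/kT) / Z = (0·3.0000 + 0.117·0.21580 + 0.278·0.052321 + 0.379·0.0069626) / 3.2751 = 0.0130 eV.

0.0130 eV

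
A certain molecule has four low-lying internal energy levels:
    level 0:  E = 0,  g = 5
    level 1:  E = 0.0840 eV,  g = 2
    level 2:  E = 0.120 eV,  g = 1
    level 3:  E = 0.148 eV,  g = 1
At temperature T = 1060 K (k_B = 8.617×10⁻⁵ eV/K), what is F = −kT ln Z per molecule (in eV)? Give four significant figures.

k_BT = 8.617×10⁻⁵ × 1060 K = 0.0913402 eV.
Eᵢ/kT = 0, 0.919639, 1.31377, 1.62032.
Z = Σ gᵢe^(−Eᵢ/kT) = 5·e^(−0) + 2·e^(−0.919639) + 1·e^(−1.31377) + 1·e^(−1.62032) = 5.00000 + 0.797326 + 0.268805 + 0.197835 = 6.26397.
F = −kT ln Z = −0.0913402 × ln(6.26397) = −0.0913402 × 1.83481 = -0.1676 eV.

-0.1676 eV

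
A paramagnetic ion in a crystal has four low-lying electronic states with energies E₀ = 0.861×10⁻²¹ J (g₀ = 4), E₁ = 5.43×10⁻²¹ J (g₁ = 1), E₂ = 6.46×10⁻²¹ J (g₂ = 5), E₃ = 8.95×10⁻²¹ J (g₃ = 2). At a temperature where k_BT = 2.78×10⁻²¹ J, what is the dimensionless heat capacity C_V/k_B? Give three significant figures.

Eᵢ/kT = 0.30971, 1.9532, 2.3237, 3.2194.
Z = Σ gᵢe^(−Eᵢ/kT) = 4·e^(−0.30971) + 1·e^(−1.9532) + 5·e^(−2.3237) + 2·e^(−3.2194) = 2.9346 + 0.14182 + 0.48955 + 0.079958 = 3.6459.
⟨E⟩ = 1.9679, ⟨E²⟩ = 9.1038.
C_V/k_B = (⟨E²⟩ − ⟨E⟩²)/(kT)² = (9.1038 − 3.8726)/7.7284 = 0.677.

0.677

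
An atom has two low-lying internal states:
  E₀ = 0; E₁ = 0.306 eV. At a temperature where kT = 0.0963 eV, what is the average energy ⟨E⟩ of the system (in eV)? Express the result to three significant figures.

0.0122 eV

Eᵢ/kT = 0, 3.1776.
Z = Σ e^(−Eᵢ/kT) = e^(−0) + e^(−3.1776) = 1.0000 + 0.041686 = 1.0417.
⟨E⟩ = Σ Eᵢ e^(−Eᵢ/kT) / Z = (0·1.0000 + 0.306·0.041686) / 1.0417 = 0.0122 eV.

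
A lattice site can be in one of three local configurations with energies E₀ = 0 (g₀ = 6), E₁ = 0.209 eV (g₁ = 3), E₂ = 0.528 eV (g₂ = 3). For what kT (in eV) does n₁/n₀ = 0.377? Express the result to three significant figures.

0.740 eV

n₁/n₀ = (g₁/g₀) exp[−(E₁−E₀)/kT] = 0.377.
⇒ (E₁−E₀)/kT = ln((3/6)/0.377) = ln(1.3263) = 0.28239.
kT = 0.209 eV / 0.28239 = 0.740 eV.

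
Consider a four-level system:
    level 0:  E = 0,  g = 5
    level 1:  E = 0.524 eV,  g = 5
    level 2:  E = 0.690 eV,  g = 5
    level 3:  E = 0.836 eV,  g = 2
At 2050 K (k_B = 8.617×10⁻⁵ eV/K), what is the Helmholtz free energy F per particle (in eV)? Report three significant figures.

-0.297 eV

k_BT = 8.617×10⁻⁵ × 2050 K = 0.17665 eV.
Eᵢ/kT = 0, 2.9663, 3.9060, 4.7325.
Z = Σ gᵢe^(−Eᵢ/kT) = 5·e^(−0) + 5·e^(−2.9663) + 5·e^(−3.9060) + 2·e^(−4.7325) = 5.0000 + 0.25747 + 0.10060 + 0.017609 = 5.3757.
F = −kT ln Z = −0.17665 × ln(5.3757) = −0.17665 × 1.6819 = -0.297 eV.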